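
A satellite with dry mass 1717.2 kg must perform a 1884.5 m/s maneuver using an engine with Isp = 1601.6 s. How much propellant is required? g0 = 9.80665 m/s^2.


ve = Isp * g0 = 1601.6 * 9.80665 = 15706.330640 m/s
mass ratio = exp(dv/ve) = exp(1884.5/15706.330640) = 1.12747821
m_prop = m_dry * (mr - 1) = 1717.2 * (1.12747821 - 1)
m_prop = 218.9056 kg

218.9056 kg


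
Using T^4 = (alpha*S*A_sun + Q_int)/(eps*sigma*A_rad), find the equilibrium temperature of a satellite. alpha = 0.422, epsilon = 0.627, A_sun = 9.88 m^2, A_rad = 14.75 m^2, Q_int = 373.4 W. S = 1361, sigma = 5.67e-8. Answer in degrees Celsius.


Numerator = alpha*S*A_sun + Q_int = 0.422*1361*9.88 + 373.4 = 6047.8990 W
Denominator = eps*sigma*A_rad = 0.627*5.67e-8*14.75 = 5.2437578e-07 W/K^4
T^4 = 1.1533521e+10 K^4
T = 327.7106 K = 54.5606 C

54.5606 degrees Celsius


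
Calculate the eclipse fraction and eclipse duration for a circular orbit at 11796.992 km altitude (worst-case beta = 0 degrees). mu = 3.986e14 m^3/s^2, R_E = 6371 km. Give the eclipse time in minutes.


r = 18167.9920 km
T = 406.1817 min
Eclipse fraction = arcsin(R_E/r)/pi = arcsin(6371.0000/18167.9920)/pi
= arcsin(0.3506717)/pi = 0.1140467
Eclipse duration = 0.1140467 * 406.1817 = 46.3237 min

46.3237 minutes


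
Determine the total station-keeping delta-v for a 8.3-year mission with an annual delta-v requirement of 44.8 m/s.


dV = rate * years = 44.8 * 8.3
dV = 371.8400 m/s

371.8400 m/s


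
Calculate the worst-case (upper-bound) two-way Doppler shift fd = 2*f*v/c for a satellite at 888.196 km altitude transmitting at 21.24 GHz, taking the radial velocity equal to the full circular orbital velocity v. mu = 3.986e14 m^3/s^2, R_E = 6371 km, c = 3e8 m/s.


r = 7.259196e+06 m
v = sqrt(mu/r) = 7410.1054 m/s (worst-case radial velocity)
f = 21.24 GHz = 2.124e+10 Hz
fd = 2*f*v/c = 2*2.124e+10*7410.1054/3.0e+08
fd = 1.0492709e+06 Hz

1.0493e+06 Hz


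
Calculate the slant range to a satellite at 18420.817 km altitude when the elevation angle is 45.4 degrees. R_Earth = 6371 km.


h = 18420.817 km, el = 45.4 deg
d = -R_E*sin(el) + sqrt((R_E*sin(el))^2 + 2*R_E*h + h^2)
d = -6371.0000*sin(0.7923795) + sqrt((6371.0000*0.712026)^2 + 2*6371.0000*18420.817 + 18420.817^2)
d = 19848.5694 km

19848.5694 km


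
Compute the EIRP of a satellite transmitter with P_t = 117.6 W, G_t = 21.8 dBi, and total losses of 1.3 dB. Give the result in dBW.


Pt = 117.6 W = 20.7041 dBW
EIRP = Pt_dBW + Gt - losses = 20.7041 + 21.8 - 1.3 = 41.2041 dBW

41.2041 dBW


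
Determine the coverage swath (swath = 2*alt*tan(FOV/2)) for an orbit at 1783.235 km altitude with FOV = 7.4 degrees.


FOV = 7.4 deg = 0.1291544 rad
swath = 2 * alt * tan(FOV/2) = 2 * 1783.235 * tan(0.06457718)
swath = 2 * 1783.235 * 0.0646671
swath = 230.6333 km

230.6333 km


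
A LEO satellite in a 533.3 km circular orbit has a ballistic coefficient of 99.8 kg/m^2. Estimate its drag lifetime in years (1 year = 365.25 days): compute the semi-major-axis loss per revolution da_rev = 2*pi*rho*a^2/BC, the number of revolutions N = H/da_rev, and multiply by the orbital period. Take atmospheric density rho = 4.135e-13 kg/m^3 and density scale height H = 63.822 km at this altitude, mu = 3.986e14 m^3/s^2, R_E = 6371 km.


a = R_E + alt = 6904.3000 km = 6.9043e+06 m
da_rev = 2*pi*rho*a^2/BC = 2*pi*4.135e-13*(6.9043e+06)^2/99.8 = 1.240978 m per revolution
N = H/da_rev = 63822.0000 m / 1.240978 m = 51428.7846 revolutions
P = 2*pi*sqrt(a^3/mu) = 5709.4030 s
lifetime = N*P = 51428.7846 * 5709.4030 = 2.9362766e+08 s = 3398.4683 days
years = 3398.4683 / 365.25 = 9.3045 years

9.3045 years


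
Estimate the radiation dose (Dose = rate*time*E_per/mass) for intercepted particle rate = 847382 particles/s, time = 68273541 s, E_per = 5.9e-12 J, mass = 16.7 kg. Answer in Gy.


Total energy deposited = rate * time * E_per
  = 847382 * 68273541 * 5.9e-12 = 341.3372 J
Dose = E_total / mass = 341.3372 / 16.7
Dose = 20.4394 Gy

20.4394 Gy


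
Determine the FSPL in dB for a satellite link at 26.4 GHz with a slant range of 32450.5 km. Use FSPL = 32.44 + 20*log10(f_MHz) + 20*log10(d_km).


f = 26.4 GHz = 26400.0000 MHz
d = 32450.5 km
FSPL = 32.44 + 20*log10(26400.0000) + 20*log10(32450.5)
FSPL = 32.44 + 88.4321 + 90.2244
FSPL = 211.0965 dB

211.0965 dB


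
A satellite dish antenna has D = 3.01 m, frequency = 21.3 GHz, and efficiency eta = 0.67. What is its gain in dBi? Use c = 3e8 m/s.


lambda = c/f = 3e8 / 2.13e+10 = 0.01408451 m
G = eta*(pi*D/lambda)^2 = 0.67*(pi*3.01/0.01408451)^2
G = 302012.0260 (linear)
G = 10*log10(302012.0260) = 54.8002 dBi

54.8002 dBi


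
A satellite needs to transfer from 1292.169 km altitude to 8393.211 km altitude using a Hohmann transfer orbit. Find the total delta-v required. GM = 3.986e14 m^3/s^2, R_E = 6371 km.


r1 = 7663.1690 km = 7.663169e+06 m
r2 = 14764.2110 km = 1.4764211e+07 m
dv1 = sqrt(mu/r1)*(sqrt(2*r2/(r1+r2)) - 1) = 1063.3751 m/s
dv2 = sqrt(mu/r2)*(1 - sqrt(2*r1/(r1+r2))) = 900.6333 m/s
total dv = |dv1| + |dv2| = 1063.3751 + 900.6333 = 1964.0084 m/s = 1.9640 km/s

1.9640 km/s


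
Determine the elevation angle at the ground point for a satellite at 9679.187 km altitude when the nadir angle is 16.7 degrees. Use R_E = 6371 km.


r = R_E + alt = 16050.1870 km
Law of sines in the satellite / Earth-center / ground-point triangle:
  sin(nadir)/R_E = sin(90 + el)/r  =>  cos(el) = (r/R_E)*sin(nadir)
cos(el) = (16050.1870 / 6371.0000) * sin(16.7 deg) = 0.723935
el = arccos(0.723935) = 43.6197 deg
(Earth-central angle = 90 - nadir - el = 29.6803 deg)

43.6197 degrees


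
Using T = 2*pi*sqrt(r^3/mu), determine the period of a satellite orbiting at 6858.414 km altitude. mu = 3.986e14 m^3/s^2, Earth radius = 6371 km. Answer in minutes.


r = 13229.4140 km = 1.3229414e+07 m
T = 2*pi*sqrt(r^3/mu) = 2*pi*sqrt(2.3153776e+21 / 3.986e14)
T = 15143.3560 s = 252.3893 min

252.3893 minutes


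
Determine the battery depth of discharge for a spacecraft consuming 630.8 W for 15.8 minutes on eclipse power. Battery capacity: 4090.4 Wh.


E_used = P * t / 60 = 630.8 * 15.8 / 60 = 166.1107 Wh
DOD = E_used / E_total * 100 = 166.1107 / 4090.4 * 100
DOD = 4.0610 %

4.0610 %


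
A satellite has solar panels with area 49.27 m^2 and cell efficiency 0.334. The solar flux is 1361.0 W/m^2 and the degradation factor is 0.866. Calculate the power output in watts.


P = area * eta * S * degradation
P = 49.27 * 0.334 * 1361.0 * 0.866
P = 19395.6816 W

19395.6816 W


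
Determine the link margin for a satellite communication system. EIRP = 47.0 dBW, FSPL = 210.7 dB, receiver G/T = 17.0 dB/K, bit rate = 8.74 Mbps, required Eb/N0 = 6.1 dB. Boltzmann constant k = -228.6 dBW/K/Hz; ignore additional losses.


C/N0 = EIRP - FSPL + G/T - k = 47.0 - 210.7 + 17.0 - (-228.6)
C/N0 = 81.9000 dB-Hz
R_b = 8.74 Mbps = 8.74e+06 bps -> 10*log10(R_b) = 69.4151 dB-Hz
Eb/N0 = C/N0 - 10*log10(R_b) = 81.9000 - 69.4151 = 12.4849 dB
Margin = Eb/N0 - Eb/N0_req = 12.4849 - 6.1 = 6.3849 dB (link closes)

6.3849 dB


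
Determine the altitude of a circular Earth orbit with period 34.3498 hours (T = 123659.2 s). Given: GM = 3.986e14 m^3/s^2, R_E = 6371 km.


T = 123659.2 s
r = (mu*T^2/(4*pi^2))^(1/3) = (3.986e14 * 123659.2^2 / (4*pi^2))^(1/3)
r = 5.3646757e+07 m = 53646.7571 km
alt = r - R_E = 53646.7571 - 6371 = 47275.7571 km

47275.7571 km


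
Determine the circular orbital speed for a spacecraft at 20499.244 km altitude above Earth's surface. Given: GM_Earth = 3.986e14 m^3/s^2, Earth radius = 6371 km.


r = R_E + alt = 6371.0 + 20499.244 = 26870.2440 km = 2.6870244e+07 m
v = sqrt(mu/r) = sqrt(3.986e14 / 2.6870244e+07) = 3851.5261 m/s = 3.8515 km/s

3.8515 km/s


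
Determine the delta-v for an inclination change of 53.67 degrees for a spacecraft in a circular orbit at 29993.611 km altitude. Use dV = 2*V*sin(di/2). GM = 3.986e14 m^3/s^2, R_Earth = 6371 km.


r = 36364.6110 km = 3.6364611e+07 m
V = sqrt(mu/r) = 3310.7712 m/s
di = 53.67 deg = 0.9367182 rad
dV = 2*V*sin(di/2) = 2*3310.7712*sin(0.4683591)
dV = 2989.1146 m/s = 2.9891 km/s

2.9891 km/s


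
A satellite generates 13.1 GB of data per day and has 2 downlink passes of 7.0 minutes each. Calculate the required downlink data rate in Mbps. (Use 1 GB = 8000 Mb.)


total contact time = 2 * 7.0 * 60 = 840.0000 s
data = 13.1 GB = 104800.0000 Mb
rate = 104800.0000 / 840.0000 = 124.7619 Mbps

124.7619 Mbps


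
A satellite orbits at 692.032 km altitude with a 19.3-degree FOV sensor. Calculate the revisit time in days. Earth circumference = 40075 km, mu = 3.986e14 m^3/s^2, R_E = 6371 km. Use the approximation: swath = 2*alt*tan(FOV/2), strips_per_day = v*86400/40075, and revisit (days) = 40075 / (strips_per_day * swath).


swath = 2*692.032*tan(0.1684243) = 235.3395 km
v = sqrt(mu/r) = 7512.3024 m/s = 7.5123 km/s
strips/day = v*86400/40075 = 7.5123*86400/40075 = 16.1962
coverage/day = strips * swath = 16.1962 * 235.3395 = 3811.6062 km
revisit = 40075 / 3811.6062 = 10.5139 days

10.5139 days


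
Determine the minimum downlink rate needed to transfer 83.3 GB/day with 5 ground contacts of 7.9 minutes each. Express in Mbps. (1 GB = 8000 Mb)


total contact time = 5 * 7.9 * 60 = 2370.0000 s
data = 83.3 GB = 666400.0000 Mb
rate = 666400.0000 / 2370.0000 = 281.1814 Mbps

281.1814 Mbps


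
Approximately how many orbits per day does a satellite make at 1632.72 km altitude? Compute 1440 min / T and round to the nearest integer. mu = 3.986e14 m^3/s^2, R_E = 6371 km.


r = 8.00372e+06 m
T = 2*pi*sqrt(r^3/mu) = 7126.0531 s = 118.7676 min
revs/day = 1440 / 118.7676 = 12.1245
Rounded: 12 revolutions per day

12 revolutions per day


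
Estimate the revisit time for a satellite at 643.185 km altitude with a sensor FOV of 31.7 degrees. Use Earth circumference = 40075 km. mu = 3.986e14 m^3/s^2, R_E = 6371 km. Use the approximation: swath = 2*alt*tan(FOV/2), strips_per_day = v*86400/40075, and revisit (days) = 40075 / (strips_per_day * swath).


swath = 2*643.185*tan(0.2766347) = 365.2188 km
v = sqrt(mu/r) = 7538.4149 m/s = 7.5384 km/s
strips/day = v*86400/40075 = 7.5384*86400/40075 = 16.2525
coverage/day = strips * swath = 16.2525 * 365.2188 = 5935.7192 km
revisit = 40075 / 5935.7192 = 6.7515 days

6.7515 days


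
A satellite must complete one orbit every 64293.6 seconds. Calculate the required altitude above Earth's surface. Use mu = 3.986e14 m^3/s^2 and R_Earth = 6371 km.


T = 64293.6 s
r = (mu*T^2/(4*pi^2))^(1/3) = (3.986e14 * 64293.6^2 / (4*pi^2))^(1/3)
r = 3.4687341e+07 m = 34687.3414 km
alt = r - R_E = 34687.3414 - 6371 = 28316.3414 km

28316.3414 km


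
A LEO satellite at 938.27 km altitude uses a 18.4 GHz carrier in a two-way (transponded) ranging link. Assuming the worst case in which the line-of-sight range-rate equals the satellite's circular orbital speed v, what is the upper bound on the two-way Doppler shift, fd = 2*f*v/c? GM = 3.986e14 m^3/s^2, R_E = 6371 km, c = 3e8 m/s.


r = 7.30927e+06 m
v = sqrt(mu/r) = 7384.6794 m/s (worst-case radial velocity)
f = 18.4 GHz = 1.84e+10 Hz
fd = 2*f*v/c = 2*1.84e+10*7384.6794/3.0e+08
fd = 905854.0049 Hz

905854.0049 Hz


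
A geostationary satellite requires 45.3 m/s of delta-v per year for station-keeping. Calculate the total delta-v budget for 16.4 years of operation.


dV = rate * years = 45.3 * 16.4
dV = 742.9200 m/s

742.9200 m/s


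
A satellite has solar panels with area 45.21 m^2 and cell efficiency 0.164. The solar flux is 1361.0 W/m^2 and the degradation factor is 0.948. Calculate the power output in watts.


P = area * eta * S * degradation
P = 45.21 * 0.164 * 1361.0 * 0.948
P = 9566.3181 W

9566.3181 W


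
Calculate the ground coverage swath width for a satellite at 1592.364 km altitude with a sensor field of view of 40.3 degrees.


FOV = 40.3 deg = 0.7033677 rad
swath = 2 * alt * tan(FOV/2) = 2 * 1592.364 * tan(0.3516838)
swath = 2 * 1592.364 * 0.3669379
swath = 1168.5973 km

1168.5973 km


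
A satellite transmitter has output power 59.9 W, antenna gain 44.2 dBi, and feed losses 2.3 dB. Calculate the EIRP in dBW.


Pt = 59.9 W = 17.7743 dBW
EIRP = Pt_dBW + Gt - losses = 17.7743 + 44.2 - 2.3 = 59.6743 dBW

59.6743 dBW


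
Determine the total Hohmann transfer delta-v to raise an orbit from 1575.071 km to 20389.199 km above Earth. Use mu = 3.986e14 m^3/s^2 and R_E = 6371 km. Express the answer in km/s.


r1 = 7946.0710 km = 7.946071e+06 m
r2 = 26760.1990 km = 2.6760199e+07 m
dv1 = sqrt(mu/r1)*(sqrt(2*r2/(r1+r2)) - 1) = 1712.6534 m/s
dv2 = sqrt(mu/r2)*(1 - sqrt(2*r1/(r1+r2))) = 1247.8097 m/s
total dv = |dv1| + |dv2| = 1712.6534 + 1247.8097 = 2960.4631 m/s = 2.9605 km/s

2.9605 km/s


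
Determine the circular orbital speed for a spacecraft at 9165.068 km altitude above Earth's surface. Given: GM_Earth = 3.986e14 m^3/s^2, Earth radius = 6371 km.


r = R_E + alt = 6371.0 + 9165.068 = 15536.0680 km = 1.5536068e+07 m
v = sqrt(mu/r) = sqrt(3.986e14 / 1.5536068e+07) = 5065.2174 m/s = 5.0652 km/s

5.0652 km/s


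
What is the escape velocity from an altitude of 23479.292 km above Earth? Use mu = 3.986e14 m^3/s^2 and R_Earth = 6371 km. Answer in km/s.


r = 6371.0 + 23479.292 = 29850.2920 km = 2.9850292e+07 m
v_esc = sqrt(2*mu/r) = sqrt(2*3.986e14 / 2.9850292e+07)
v_esc = 5167.8435 m/s = 5.1678 km/s

5.1678 km/s


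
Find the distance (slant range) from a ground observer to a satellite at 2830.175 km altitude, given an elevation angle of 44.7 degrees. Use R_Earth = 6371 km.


h = 2830.175 km, el = 44.7 deg
d = -R_E*sin(el) + sqrt((R_E*sin(el))^2 + 2*R_E*h + h^2)
d = -6371.0000*sin(0.7801622) + sqrt((6371.0000*0.7033947)^2 + 2*6371.0000*2830.175 + 2830.175^2)
d = 3528.3089 km

3528.3089 km


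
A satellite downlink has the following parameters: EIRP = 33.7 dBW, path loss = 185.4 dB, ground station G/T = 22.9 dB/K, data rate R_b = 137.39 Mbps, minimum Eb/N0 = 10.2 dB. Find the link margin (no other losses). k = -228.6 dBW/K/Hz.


C/N0 = EIRP - FSPL + G/T - k = 33.7 - 185.4 + 22.9 - (-228.6)
C/N0 = 99.8000 dB-Hz
R_b = 137.39 Mbps = 1.3739e+08 bps -> 10*log10(R_b) = 81.3796 dB-Hz
Eb/N0 = C/N0 - 10*log10(R_b) = 99.8000 - 81.3796 = 18.4204 dB
Margin = Eb/N0 - Eb/N0_req = 18.4204 - 10.2 = 8.2204 dB (link closes)

8.2204 dB


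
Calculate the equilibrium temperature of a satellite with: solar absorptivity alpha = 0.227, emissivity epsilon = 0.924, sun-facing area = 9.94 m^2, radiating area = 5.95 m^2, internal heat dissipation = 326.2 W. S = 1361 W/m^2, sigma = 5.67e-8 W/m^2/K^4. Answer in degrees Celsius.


Numerator = alpha*S*A_sun + Q_int = 0.227*1361*9.94 + 326.2 = 3397.1332 W
Denominator = eps*sigma*A_rad = 0.924*5.67e-8*5.95 = 3.1172526e-07 W/K^4
T^4 = 1.0897844e+10 K^4
T = 323.0987 K = 49.9487 C

49.9487 degrees Celsius


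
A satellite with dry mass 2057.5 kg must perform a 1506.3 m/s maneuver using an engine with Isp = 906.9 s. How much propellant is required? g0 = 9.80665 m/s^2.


ve = Isp * g0 = 906.9 * 9.80665 = 8893.650885 m/s
mass ratio = exp(dv/ve) = exp(1506.3/8893.650885) = 1.18455599
m_prop = m_dry * (mr - 1) = 2057.5 * (1.18455599 - 1)
m_prop = 379.7240 kg

379.7240 kg


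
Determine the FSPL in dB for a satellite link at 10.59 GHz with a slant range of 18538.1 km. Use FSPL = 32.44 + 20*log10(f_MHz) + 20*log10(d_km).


f = 10.59 GHz = 10590.0000 MHz
d = 18538.1 km
FSPL = 32.44 + 20*log10(10590.0000) + 20*log10(18538.1)
FSPL = 32.44 + 80.4979 + 85.3613
FSPL = 198.2992 dB

198.2992 dB


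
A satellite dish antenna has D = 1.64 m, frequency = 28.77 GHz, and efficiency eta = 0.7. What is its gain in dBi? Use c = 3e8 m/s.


lambda = c/f = 3e8 / 2.877e+10 = 0.01042753 m
G = eta*(pi*D/lambda)^2 = 0.7*(pi*1.64/0.01042753)^2
G = 170892.3791 (linear)
G = 10*log10(170892.3791) = 52.3272 dBi

52.3272 dBi


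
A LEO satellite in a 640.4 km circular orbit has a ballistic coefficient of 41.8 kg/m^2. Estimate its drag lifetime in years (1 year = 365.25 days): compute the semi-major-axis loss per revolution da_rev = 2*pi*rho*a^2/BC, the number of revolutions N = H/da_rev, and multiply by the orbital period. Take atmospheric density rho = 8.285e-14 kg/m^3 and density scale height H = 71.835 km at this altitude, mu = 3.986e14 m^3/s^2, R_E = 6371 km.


a = R_E + alt = 7011.4000 km = 7.0114e+06 m
da_rev = 2*pi*rho*a^2/BC = 2*pi*8.285e-14*(7.0114e+06)^2/41.8 = 0.612217286 m per revolution
N = H/da_rev = 71835.0000 m / 0.612217286 m = 117335.7917 revolutions
P = 2*pi*sqrt(a^3/mu) = 5842.7639 s
lifetime = N*P = 117335.7917 * 5842.7639 = 6.8556533e+08 s = 7934.7839 days
years = 7934.7839 / 365.25 = 21.7243 years

21.7243 years


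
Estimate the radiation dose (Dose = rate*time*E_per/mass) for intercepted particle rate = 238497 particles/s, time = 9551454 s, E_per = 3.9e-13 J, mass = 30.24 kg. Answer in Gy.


Total energy deposited = rate * time * E_per
  = 238497 * 9551454 * 3.9e-13 = 0.8884173 J
Dose = E_total / mass = 0.8884173 / 30.24
Dose = 0.02937888 Gy

0.0294 Gy


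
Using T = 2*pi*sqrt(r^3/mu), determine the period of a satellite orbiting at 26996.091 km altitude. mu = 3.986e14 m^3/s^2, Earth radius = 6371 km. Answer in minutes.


r = 33367.0910 km = 3.3367091e+07 m
T = 2*pi*sqrt(r^3/mu) = 2*pi*sqrt(3.7149677e+22 / 3.986e14)
T = 60658.0912 s = 1010.9682 min

1010.9682 minutes


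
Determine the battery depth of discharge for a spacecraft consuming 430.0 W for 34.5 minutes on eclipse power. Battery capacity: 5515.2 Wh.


E_used = P * t / 60 = 430.0 * 34.5 / 60 = 247.2500 Wh
DOD = E_used / E_total * 100 = 247.2500 / 5515.2 * 100
DOD = 4.4831 %

4.4831 %


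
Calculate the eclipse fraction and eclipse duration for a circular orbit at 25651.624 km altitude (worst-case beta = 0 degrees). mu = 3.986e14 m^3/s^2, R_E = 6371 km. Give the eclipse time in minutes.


r = 32022.6240 km
T = 950.4852 min
Eclipse fraction = arcsin(R_E/r)/pi = arcsin(6371.0000/32022.6240)/pi
= arcsin(0.1989531)/pi = 0.06375414
Eclipse duration = 0.06375414 * 950.4852 = 60.5974 min

60.5974 minutes


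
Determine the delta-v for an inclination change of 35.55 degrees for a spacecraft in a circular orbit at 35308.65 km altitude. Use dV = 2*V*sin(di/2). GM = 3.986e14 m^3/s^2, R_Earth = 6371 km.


r = 41679.6500 km = 4.167965e+07 m
V = sqrt(mu/r) = 3092.4780 m/s
di = 35.55 deg = 0.6204645 rad
dV = 2*V*sin(di/2) = 2*3092.4780*sin(0.3102323)
dV = 1888.1423 m/s = 1.8881 km/s

1.8881 km/s


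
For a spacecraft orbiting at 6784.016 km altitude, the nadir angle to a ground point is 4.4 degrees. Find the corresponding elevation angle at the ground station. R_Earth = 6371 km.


r = R_E + alt = 13155.0160 km
Law of sines in the satellite / Earth-center / ground-point triangle:
  sin(nadir)/R_E = sin(90 + el)/r  =>  cos(el) = (r/R_E)*sin(nadir)
cos(el) = (13155.0160 / 6371.0000) * sin(4.4 deg) = 0.1584116
el = arccos(0.1584116) = 80.8853 deg
(Earth-central angle = 90 - nadir - el = 4.7147 deg)

80.8853 degrees


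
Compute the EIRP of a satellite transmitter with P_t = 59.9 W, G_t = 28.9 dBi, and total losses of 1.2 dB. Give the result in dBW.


Pt = 59.9 W = 17.7743 dBW
EIRP = Pt_dBW + Gt - losses = 17.7743 + 28.9 - 1.2 = 45.4743 dBW

45.4743 dBW


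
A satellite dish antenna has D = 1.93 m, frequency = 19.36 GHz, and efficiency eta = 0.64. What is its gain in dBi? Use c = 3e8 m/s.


lambda = c/f = 3e8 / 1.936e+10 = 0.01549587 m
G = eta*(pi*D/lambda)^2 = 0.64*(pi*1.93/0.01549587)^2
G = 97985.6626 (linear)
G = 10*log10(97985.6626) = 49.9116 dBi

49.9116 dBi


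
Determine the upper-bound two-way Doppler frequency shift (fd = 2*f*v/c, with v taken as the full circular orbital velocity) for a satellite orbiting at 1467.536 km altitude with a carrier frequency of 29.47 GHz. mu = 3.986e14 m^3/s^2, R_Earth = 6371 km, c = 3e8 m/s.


r = 7.838536e+06 m
v = sqrt(mu/r) = 7131.0120 m/s (worst-case radial velocity)
f = 29.47 GHz = 2.947e+10 Hz
fd = 2*f*v/c = 2*2.947e+10*7131.0120/3.0e+08
fd = 1.4010062e+06 Hz

1.4010e+06 Hz


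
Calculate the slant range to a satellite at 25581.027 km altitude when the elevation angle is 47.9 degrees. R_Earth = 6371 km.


h = 25581.027 km, el = 47.9 deg
d = -R_E*sin(el) + sqrt((R_E*sin(el))^2 + 2*R_E*h + h^2)
d = -6371.0000*sin(0.8360127) + sqrt((6371.0000*0.7419758)^2 + 2*6371.0000*25581.027 + 25581.027^2)
d = 26938.1230 km

26938.1230 km


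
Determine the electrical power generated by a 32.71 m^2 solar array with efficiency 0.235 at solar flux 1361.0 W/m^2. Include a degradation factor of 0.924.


P = area * eta * S * degradation
P = 32.71 * 0.235 * 1361.0 * 0.924
P = 9666.7058 W

9666.7058 W


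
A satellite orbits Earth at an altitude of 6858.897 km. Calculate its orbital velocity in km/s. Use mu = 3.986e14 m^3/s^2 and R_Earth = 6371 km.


r = R_E + alt = 6371.0 + 6858.897 = 13229.8970 km = 1.3229897e+07 m
v = sqrt(mu/r) = sqrt(3.986e14 / 1.3229897e+07) = 5488.9644 m/s = 5.4890 km/s

5.4890 km/s


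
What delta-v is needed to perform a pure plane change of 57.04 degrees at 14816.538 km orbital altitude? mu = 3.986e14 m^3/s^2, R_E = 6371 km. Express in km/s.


r = 21187.5380 km = 2.1187538e+07 m
V = sqrt(mu/r) = 4337.3893 m/s
di = 57.04 deg = 0.9955358 rad
dV = 2*V*sin(di/2) = 2*4337.3893*sin(0.4977679)
dV = 4141.9074 m/s = 4.1419 km/s

4.1419 km/s


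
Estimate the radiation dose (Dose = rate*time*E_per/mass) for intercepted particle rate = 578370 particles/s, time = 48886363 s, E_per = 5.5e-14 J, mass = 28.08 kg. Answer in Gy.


Total energy deposited = rate * time * E_per
  = 578370 * 48886363 * 5.5e-14 = 1.5551 J
Dose = E_total / mass = 1.5551 / 28.08
Dose = 0.05538078 Gy

0.0554 Gy


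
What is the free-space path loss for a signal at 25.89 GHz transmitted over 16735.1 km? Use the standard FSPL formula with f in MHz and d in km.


f = 25.89 GHz = 25890.0000 MHz
d = 16735.1 km
FSPL = 32.44 + 20*log10(25890.0000) + 20*log10(16735.1)
FSPL = 32.44 + 88.2626 + 84.4726
FSPL = 205.1752 dB

205.1752 dB


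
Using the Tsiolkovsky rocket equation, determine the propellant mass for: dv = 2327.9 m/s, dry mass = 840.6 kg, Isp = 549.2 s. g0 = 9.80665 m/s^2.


ve = Isp * g0 = 549.2 * 9.80665 = 5385.812180 m/s
mass ratio = exp(dv/ve) = exp(2327.9/5385.812180) = 1.54068669
m_prop = m_dry * (mr - 1) = 840.6 * (1.54068669 - 1)
m_prop = 454.5012 kg

454.5012 kg


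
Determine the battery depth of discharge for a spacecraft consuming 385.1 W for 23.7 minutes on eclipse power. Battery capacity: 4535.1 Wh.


E_used = P * t / 60 = 385.1 * 23.7 / 60 = 152.1145 Wh
DOD = E_used / E_total * 100 = 152.1145 / 4535.1 * 100
DOD = 3.3542 %

3.3542 %


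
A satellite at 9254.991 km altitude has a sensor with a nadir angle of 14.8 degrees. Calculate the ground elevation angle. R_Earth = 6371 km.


r = R_E + alt = 15625.9910 km
Law of sines in the satellite / Earth-center / ground-point triangle:
  sin(nadir)/R_E = sin(90 + el)/r  =>  cos(el) = (r/R_E)*sin(nadir)
cos(el) = (15625.9910 / 6371.0000) * sin(14.8 deg) = 0.6265254
el = arccos(0.6265254) = 51.2058 deg
(Earth-central angle = 90 - nadir - el = 23.9942 deg)

51.2058 degrees


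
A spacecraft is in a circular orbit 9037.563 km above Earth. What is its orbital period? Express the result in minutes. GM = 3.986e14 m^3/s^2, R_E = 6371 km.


r = 15408.5630 km = 1.5408563e+07 m
T = 2*pi*sqrt(r^3/mu) = 2*pi*sqrt(3.6583598e+21 / 3.986e14)
T = 19035.0678 s = 317.2511 min

317.2511 minutes


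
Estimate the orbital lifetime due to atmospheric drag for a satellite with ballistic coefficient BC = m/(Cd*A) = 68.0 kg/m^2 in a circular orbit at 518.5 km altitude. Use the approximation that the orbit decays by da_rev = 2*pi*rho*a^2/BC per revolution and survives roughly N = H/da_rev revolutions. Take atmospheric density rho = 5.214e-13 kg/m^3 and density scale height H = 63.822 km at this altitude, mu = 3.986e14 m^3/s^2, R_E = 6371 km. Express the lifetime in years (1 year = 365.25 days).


a = R_E + alt = 6889.5000 km = 6.8895e+06 m
da_rev = 2*pi*rho*a^2/BC = 2*pi*5.214e-13*(6.8895e+06)^2/68.0 = 2.286743 m per revolution
N = H/da_rev = 63822.0000 m / 2.286743 m = 27909.5618 revolutions
P = 2*pi*sqrt(a^3/mu) = 5691.0549 s
lifetime = N*P = 27909.5618 * 5691.0549 = 1.5883485e+08 s = 1838.3663 days
years = 1838.3663 / 365.25 = 5.0332 years

5.0332 years


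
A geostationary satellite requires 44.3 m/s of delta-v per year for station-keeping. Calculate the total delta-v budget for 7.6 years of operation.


dV = rate * years = 44.3 * 7.6
dV = 336.6800 m/s

336.6800 m/s


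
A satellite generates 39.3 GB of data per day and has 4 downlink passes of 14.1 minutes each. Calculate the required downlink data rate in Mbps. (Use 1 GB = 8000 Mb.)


total contact time = 4 * 14.1 * 60 = 3384.0000 s
data = 39.3 GB = 314400.0000 Mb
rate = 314400.0000 / 3384.0000 = 92.9078 Mbps

92.9078 Mbps


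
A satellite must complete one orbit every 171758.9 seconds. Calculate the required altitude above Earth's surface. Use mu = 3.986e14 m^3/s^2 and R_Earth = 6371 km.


T = 171758.9 s
r = (mu*T^2/(4*pi^2))^(1/3) = (3.986e14 * 171758.9^2 / (4*pi^2))^(1/3)
r = 6.6783937e+07 m = 66783.9372 km
alt = r - R_E = 66783.9372 - 6371 = 60412.9372 km

60412.9372 km


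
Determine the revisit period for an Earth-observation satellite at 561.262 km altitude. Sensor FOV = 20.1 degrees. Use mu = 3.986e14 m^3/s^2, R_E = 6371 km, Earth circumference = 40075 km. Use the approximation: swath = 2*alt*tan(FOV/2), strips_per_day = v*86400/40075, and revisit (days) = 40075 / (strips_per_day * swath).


swath = 2*561.262*tan(0.1754056) = 198.9415 km
v = sqrt(mu/r) = 7582.8273 m/s = 7.5828 km/s
strips/day = v*86400/40075 = 7.5828*86400/40075 = 16.3483
coverage/day = strips * swath = 16.3483 * 198.9415 = 3252.3456 km
revisit = 40075 / 3252.3456 = 12.3219 days

12.3219 days


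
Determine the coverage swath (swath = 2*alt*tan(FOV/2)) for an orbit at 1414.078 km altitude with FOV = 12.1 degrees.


FOV = 12.1 deg = 0.2111848 rad
swath = 2 * alt * tan(FOV/2) = 2 * 1414.078 * tan(0.1055924)
swath = 2 * 1414.078 * 0.1059866
swath = 299.7467 km

299.7467 km


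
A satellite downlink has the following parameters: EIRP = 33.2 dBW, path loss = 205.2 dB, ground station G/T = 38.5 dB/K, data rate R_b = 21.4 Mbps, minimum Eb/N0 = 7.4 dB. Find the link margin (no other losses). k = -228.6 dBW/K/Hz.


C/N0 = EIRP - FSPL + G/T - k = 33.2 - 205.2 + 38.5 - (-228.6)
C/N0 = 95.1000 dB-Hz
R_b = 21.4 Mbps = 2.14e+07 bps -> 10*log10(R_b) = 73.3041 dB-Hz
Eb/N0 = C/N0 - 10*log10(R_b) = 95.1000 - 73.3041 = 21.7959 dB
Margin = Eb/N0 - Eb/N0_req = 21.7959 - 7.4 = 14.3959 dB (link closes)

14.3959 dB


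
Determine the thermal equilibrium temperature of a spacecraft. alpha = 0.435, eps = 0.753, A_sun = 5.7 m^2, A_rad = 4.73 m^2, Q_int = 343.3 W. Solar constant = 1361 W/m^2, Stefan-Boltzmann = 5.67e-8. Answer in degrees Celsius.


Numerator = alpha*S*A_sun + Q_int = 0.435*1361*5.7 + 343.3 = 3717.8995 W
Denominator = eps*sigma*A_rad = 0.753*5.67e-8*4.73 = 2.0194782e-07 W/K^4
T^4 = 1.8410198e+10 K^4
T = 368.3533 K = 95.2033 C

95.2033 degrees Celsius


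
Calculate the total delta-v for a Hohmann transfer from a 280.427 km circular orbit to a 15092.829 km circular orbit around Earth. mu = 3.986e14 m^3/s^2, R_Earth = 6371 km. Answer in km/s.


r1 = 6651.4270 km = 6.651427e+06 m
r2 = 21463.8290 km = 2.1463829e+07 m
dv1 = sqrt(mu/r1)*(sqrt(2*r2/(r1+r2)) - 1) = 1824.2725 m/s
dv2 = sqrt(mu/r2)*(1 - sqrt(2*r1/(r1+r2))) = 1345.1215 m/s
total dv = |dv1| + |dv2| = 1824.2725 + 1345.1215 = 3169.3940 m/s = 3.1694 km/s

3.1694 km/s


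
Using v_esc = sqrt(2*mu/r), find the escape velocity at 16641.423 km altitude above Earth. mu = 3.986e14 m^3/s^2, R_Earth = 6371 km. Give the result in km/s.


r = 6371.0 + 16641.423 = 23012.4230 km = 2.3012423e+07 m
v_esc = sqrt(2*mu/r) = sqrt(2*3.986e14 / 2.3012423e+07)
v_esc = 5885.7589 m/s = 5.8858 km/s

5.8858 km/s


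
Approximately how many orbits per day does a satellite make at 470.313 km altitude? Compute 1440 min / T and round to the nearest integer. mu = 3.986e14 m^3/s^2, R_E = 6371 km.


r = 6.841313e+06 m
T = 2*pi*sqrt(r^3/mu) = 5631.4523 s = 93.8575 min
revs/day = 1440 / 93.8575 = 15.3424
Rounded: 15 revolutions per day

15 revolutions per day


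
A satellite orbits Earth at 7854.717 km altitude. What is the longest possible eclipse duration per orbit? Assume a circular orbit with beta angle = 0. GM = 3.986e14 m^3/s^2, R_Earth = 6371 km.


r = 14225.7170 km
T = 281.4305 min
Eclipse fraction = arcsin(R_E/r)/pi = arcsin(6371.0000/14225.7170)/pi
= arcsin(0.4478509)/pi = 0.1478105
Eclipse duration = 0.1478105 * 281.4305 = 41.5984 min

41.5984 minutes


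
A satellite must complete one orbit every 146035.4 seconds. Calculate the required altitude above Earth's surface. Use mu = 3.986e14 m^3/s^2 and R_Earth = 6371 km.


T = 146035.4 s
r = (mu*T^2/(4*pi^2))^(1/3) = (3.986e14 * 146035.4^2 / (4*pi^2))^(1/3)
r = 5.9937407e+07 m = 59937.4068 km
alt = r - R_E = 59937.4068 - 6371 = 53566.4068 km

53566.4068 km


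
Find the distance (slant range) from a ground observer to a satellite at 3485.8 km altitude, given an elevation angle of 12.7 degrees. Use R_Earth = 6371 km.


h = 3485.8 km, el = 12.7 deg
d = -R_E*sin(el) + sqrt((R_E*sin(el))^2 + 2*R_E*h + h^2)
d = -6371.0000*sin(0.2216568) + sqrt((6371.0000*0.2198462)^2 + 2*6371.0000*3485.8 + 3485.8^2)
d = 6249.7623 km

6249.7623 km


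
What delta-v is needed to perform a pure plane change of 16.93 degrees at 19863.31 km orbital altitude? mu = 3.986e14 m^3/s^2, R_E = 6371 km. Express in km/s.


r = 26234.3100 km = 2.623431e+07 m
V = sqrt(mu/r) = 3897.9281 m/s
di = 16.93 deg = 0.2954842 rad
dV = 2*V*sin(di/2) = 2*3897.9281*sin(0.1477421)
dV = 1147.5908 m/s = 1.1476 km/s

1.1476 km/s


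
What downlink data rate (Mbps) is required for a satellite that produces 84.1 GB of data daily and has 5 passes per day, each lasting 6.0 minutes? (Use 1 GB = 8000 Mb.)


total contact time = 5 * 6.0 * 60 = 1800.0000 s
data = 84.1 GB = 672800.0000 Mb
rate = 672800.0000 / 1800.0000 = 373.7778 Mbps

373.7778 Mbps


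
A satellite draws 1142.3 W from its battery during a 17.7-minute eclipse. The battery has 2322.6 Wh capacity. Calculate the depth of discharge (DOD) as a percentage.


E_used = P * t / 60 = 1142.3 * 17.7 / 60 = 336.9785 Wh
DOD = E_used / E_total * 100 = 336.9785 / 2322.6 * 100
DOD = 14.5087 %

14.5087 %


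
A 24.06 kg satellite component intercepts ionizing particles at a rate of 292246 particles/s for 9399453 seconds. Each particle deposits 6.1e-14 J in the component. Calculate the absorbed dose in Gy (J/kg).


Total energy deposited = rate * time * E_per
  = 292246 * 9399453 * 6.1e-14 = 0.1675641 J
Dose = E_total / mass = 0.1675641 / 24.06
Dose = 0.006964427 Gy

0.0070 Gy


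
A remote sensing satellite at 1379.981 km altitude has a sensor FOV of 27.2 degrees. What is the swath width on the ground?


FOV = 27.2 deg = 0.4747296 rad
swath = 2 * alt * tan(FOV/2) = 2 * 1379.981 * tan(0.2373648)
swath = 2 * 1379.981 * 0.2419255
swath = 667.7051 km

667.7051 km


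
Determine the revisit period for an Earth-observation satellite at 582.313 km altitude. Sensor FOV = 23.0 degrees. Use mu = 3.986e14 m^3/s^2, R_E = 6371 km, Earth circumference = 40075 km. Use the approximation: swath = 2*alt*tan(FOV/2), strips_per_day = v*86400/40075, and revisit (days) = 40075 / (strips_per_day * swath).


swath = 2*582.313*tan(0.2007129) = 236.9458 km
v = sqrt(mu/r) = 7571.3401 m/s = 7.5713 km/s
strips/day = v*86400/40075 = 7.5713*86400/40075 = 16.3235
coverage/day = strips * swath = 16.3235 * 236.9458 = 3867.7826 km
revisit = 40075 / 3867.7826 = 10.3612 days

10.3612 days


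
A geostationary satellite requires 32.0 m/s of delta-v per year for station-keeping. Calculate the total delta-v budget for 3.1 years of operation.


dV = rate * years = 32.0 * 3.1
dV = 99.2000 m/s

99.2000 m/s


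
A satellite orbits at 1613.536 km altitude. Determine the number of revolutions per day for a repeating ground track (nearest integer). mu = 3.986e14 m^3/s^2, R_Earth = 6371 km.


r = 7.984536e+06 m
T = 2*pi*sqrt(r^3/mu) = 7100.4479 s = 118.3408 min
revs/day = 1440 / 118.3408 = 12.1682
Rounded: 12 revolutions per day

12 revolutions per day


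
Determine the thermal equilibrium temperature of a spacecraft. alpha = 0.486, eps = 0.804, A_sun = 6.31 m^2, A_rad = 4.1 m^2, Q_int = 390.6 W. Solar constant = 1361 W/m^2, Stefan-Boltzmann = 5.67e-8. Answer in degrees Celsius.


Numerator = alpha*S*A_sun + Q_int = 0.486*1361*6.31 + 390.6 = 4564.3243 W
Denominator = eps*sigma*A_rad = 0.804*5.67e-8*4.1 = 1.8690588e-07 W/K^4
T^4 = 2.4420442e+10 K^4
T = 395.3105 K = 122.1605 C

122.1605 degrees Celsius


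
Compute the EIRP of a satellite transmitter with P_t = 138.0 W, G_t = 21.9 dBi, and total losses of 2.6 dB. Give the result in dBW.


Pt = 138.0 W = 21.3988 dBW
EIRP = Pt_dBW + Gt - losses = 21.3988 + 21.9 - 2.6 = 40.6988 dBW

40.6988 dBW


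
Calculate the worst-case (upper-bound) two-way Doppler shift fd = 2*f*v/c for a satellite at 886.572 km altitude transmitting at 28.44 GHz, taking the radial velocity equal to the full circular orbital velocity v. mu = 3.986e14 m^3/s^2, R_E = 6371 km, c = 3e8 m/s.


r = 7.257572e+06 m
v = sqrt(mu/r) = 7410.9344 m/s (worst-case radial velocity)
f = 28.44 GHz = 2.844e+10 Hz
fd = 2*f*v/c = 2*2.844e+10*7410.9344/3.0e+08
fd = 1.4051132e+06 Hz

1.4051e+06 Hz


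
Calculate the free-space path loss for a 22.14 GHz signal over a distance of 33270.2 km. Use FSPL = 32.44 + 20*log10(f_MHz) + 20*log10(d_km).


f = 22.14 GHz = 22140.0000 MHz
d = 33270.2 km
FSPL = 32.44 + 20*log10(22140.0000) + 20*log10(33270.2)
FSPL = 32.44 + 86.9036 + 90.4411
FSPL = 209.7847 dB

209.7847 dB


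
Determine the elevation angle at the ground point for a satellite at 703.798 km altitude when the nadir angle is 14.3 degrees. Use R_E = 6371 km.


r = R_E + alt = 7074.7980 km
Law of sines in the satellite / Earth-center / ground-point triangle:
  sin(nadir)/R_E = sin(90 + el)/r  =>  cos(el) = (r/R_E)*sin(nadir)
cos(el) = (7074.7980 / 6371.0000) * sin(14.3 deg) = 0.2742847
el = arccos(0.2742847) = 74.0806 deg
(Earth-central angle = 90 - nadir - el = 1.6194 deg)

74.0806 degrees


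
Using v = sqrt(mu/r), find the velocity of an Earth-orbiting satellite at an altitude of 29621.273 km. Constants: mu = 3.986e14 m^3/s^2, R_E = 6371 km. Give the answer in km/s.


r = R_E + alt = 6371.0 + 29621.273 = 35992.2730 km = 3.5992273e+07 m
v = sqrt(mu/r) = sqrt(3.986e14 / 3.5992273e+07) = 3327.8520 m/s = 3.3279 km/s

3.3279 km/s


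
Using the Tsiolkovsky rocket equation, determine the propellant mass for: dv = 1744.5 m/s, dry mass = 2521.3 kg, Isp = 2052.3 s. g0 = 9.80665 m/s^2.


ve = Isp * g0 = 2052.3 * 9.80665 = 20126.187795 m/s
mass ratio = exp(dv/ve) = exp(1744.5/20126.187795) = 1.09054559
m_prop = m_dry * (mr - 1) = 2521.3 * (1.09054559 - 1)
m_prop = 228.2926 kg

228.2926 kg


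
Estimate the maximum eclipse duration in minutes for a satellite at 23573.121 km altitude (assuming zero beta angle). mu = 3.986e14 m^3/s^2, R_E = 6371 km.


r = 29944.1210 km
T = 859.4633 min
Eclipse fraction = arcsin(R_E/r)/pi = arcsin(6371.0000/29944.1210)/pi
= arcsin(0.212763)/pi = 0.06824621
Eclipse duration = 0.06824621 * 859.4633 = 58.6551 min

58.6551 minutes


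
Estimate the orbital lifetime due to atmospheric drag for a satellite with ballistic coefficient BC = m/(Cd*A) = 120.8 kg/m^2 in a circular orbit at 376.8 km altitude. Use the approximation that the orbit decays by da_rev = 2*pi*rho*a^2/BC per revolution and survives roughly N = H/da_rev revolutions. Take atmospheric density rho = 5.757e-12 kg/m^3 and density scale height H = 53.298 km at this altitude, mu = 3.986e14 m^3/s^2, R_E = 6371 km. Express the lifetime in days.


a = R_E + alt = 6747.8000 km = 6.7478e+06 m
da_rev = 2*pi*rho*a^2/BC = 2*pi*5.757e-12*(6.7478e+06)^2/120.8 = 13.634323 m per revolution
N = H/da_rev = 53298.0000 m / 13.634323 m = 3909.1051 revolutions
P = 2*pi*sqrt(a^3/mu) = 5516.3844 s
lifetime = N*P = 3909.1051 * 5516.3844 = 2.1564126e+07 s = 249.5848 days

249.5848 days


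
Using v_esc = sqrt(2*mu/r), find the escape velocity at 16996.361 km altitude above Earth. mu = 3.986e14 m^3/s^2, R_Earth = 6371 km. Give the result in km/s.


r = 6371.0 + 16996.361 = 23367.3610 km = 2.3367361e+07 m
v_esc = sqrt(2*mu/r) = sqrt(2*3.986e14 / 2.3367361e+07)
v_esc = 5840.8871 m/s = 5.8409 km/s

5.8409 km/s


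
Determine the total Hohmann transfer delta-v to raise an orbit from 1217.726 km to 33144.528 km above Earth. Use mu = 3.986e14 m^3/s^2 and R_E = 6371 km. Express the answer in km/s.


r1 = 7588.7260 km = 7.588726e+06 m
r2 = 39515.5280 km = 3.9515528e+07 m
dv1 = sqrt(mu/r1)*(sqrt(2*r2/(r1+r2)) - 1) = 2140.1337 m/s
dv2 = sqrt(mu/r2)*(1 - sqrt(2*r1/(r1+r2))) = 1373.2039 m/s
total dv = |dv1| + |dv2| = 2140.1337 + 1373.2039 = 3513.3376 m/s = 3.5133 km/s

3.5133 km/s


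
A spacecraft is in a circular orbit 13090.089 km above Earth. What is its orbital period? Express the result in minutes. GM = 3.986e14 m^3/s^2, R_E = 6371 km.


r = 19461.0890 km = 1.9461089e+07 m
T = 2*pi*sqrt(r^3/mu) = 2*pi*sqrt(7.3705758e+21 / 3.986e14)
T = 27018.5432 s = 450.3091 min

450.3091 minutes


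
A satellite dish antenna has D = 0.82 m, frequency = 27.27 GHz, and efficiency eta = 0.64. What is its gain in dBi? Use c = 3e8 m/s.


lambda = c/f = 3e8 / 2.727e+10 = 0.0110011 m
G = eta*(pi*D/lambda)^2 = 0.64*(pi*0.82/0.0110011)^2
G = 35094.1874 (linear)
G = 10*log10(35094.1874) = 45.4524 dBi

45.4524 dBi


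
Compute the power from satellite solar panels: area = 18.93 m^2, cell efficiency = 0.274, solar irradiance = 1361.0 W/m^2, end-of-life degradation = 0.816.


P = area * eta * S * degradation
P = 18.93 * 0.274 * 1361.0 * 0.816
P = 5760.3578 W

5760.3578 W


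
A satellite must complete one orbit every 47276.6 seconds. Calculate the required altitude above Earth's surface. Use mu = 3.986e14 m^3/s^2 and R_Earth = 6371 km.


T = 47276.6 s
r = (mu*T^2/(4*pi^2))^(1/3) = (3.986e14 * 47276.6^2 / (4*pi^2))^(1/3)
r = 2.8258993e+07 m = 28258.9926 km
alt = r - R_E = 28258.9926 - 6371 = 21887.9926 km

21887.9926 km


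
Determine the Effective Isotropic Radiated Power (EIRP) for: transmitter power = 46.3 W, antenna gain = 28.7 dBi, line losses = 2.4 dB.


Pt = 46.3 W = 16.6558 dBW
EIRP = Pt_dBW + Gt - losses = 16.6558 + 28.7 - 2.4 = 42.9558 dBW

42.9558 dBW


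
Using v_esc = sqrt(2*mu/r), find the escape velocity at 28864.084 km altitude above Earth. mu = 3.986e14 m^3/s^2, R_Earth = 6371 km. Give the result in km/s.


r = 6371.0 + 28864.084 = 35235.0840 km = 3.5235084e+07 m
v_esc = sqrt(2*mu/r) = sqrt(2*3.986e14 / 3.5235084e+07)
v_esc = 4756.5930 m/s = 4.7566 km/s

4.7566 km/s


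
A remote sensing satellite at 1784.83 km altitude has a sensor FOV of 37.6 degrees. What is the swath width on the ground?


FOV = 37.6 deg = 0.6562438 rad
swath = 2 * alt * tan(FOV/2) = 2 * 1784.83 * tan(0.3281219)
swath = 2 * 1784.83 * 0.3404278
swath = 1215.2114 km

1215.2114 km


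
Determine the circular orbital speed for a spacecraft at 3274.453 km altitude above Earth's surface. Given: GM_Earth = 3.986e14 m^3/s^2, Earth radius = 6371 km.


r = R_E + alt = 6371.0 + 3274.453 = 9645.4530 km = 9.645453e+06 m
v = sqrt(mu/r) = sqrt(3.986e14 / 9.645453e+06) = 6428.4657 m/s = 6.4285 km/s

6.4285 km/s


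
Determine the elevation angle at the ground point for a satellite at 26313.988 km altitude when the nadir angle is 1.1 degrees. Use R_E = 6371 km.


r = R_E + alt = 32684.9880 km
Law of sines in the satellite / Earth-center / ground-point triangle:
  sin(nadir)/R_E = sin(90 + el)/r  =>  cos(el) = (r/R_E)*sin(nadir)
cos(el) = (32684.9880 / 6371.0000) * sin(1.1 deg) = 0.09848818
el = arccos(0.09848818) = 84.3479 deg
(Earth-central angle = 90 - nadir - el = 4.5521 deg)

84.3479 degrees


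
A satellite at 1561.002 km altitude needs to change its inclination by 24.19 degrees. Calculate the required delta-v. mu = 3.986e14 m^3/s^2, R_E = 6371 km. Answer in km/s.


r = 7932.0020 km = 7.932002e+06 m
V = sqrt(mu/r) = 7088.8737 m/s
di = 24.19 deg = 0.4221951 rad
dV = 2*V*sin(di/2) = 2*7088.8737*sin(0.2110976)
dV = 2970.7093 m/s = 2.9707 km/s

2.9707 km/s
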